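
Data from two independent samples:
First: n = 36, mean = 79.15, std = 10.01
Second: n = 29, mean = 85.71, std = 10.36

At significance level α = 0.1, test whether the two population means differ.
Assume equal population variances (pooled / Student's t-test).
Student's two-sample t-test (equal variances):
H₀: μ₁ = μ₂
H₁: μ₁ ≠ μ₂
df = n₁ + n₂ - 2 = 63
Pooled variance s_p² = [(n₁-1)s₁² + (n₂-1)s₂²] / (n₁ + n₂ - 2) = [(35)(10.01²) + (28)(10.36²)] / 63 = 103.3688
SE = √(s_p²(1/n₁ + 1/n₂)) = √(103.3688 × (1/36 + 1/29)) = 2.5369
t = (x̄₁ - x̄₂) / SE = (79.15 - 85.71) / 2.5369 = -6.56 / 2.5369 = -2.586
p-value = 0.0120

Since p-value < α = 0.1, we reject H₀.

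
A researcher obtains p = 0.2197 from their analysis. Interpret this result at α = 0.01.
Since p = 0.2197 > α = 0.01, fail to reject H₀.
There is insufficient evidence to reject the null hypothesis; the result is not statistically significant at the 0.01 level.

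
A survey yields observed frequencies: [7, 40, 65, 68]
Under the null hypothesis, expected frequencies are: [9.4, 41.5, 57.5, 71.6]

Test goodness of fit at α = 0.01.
Chi-square goodness of fit test:
H₀: observed counts match expected distribution
H₁: observed counts differ from expected distribution
df = k - 1 = 3
χ² = Σ(O - E)²/E
   = (7 - 9.4)²/9.4 + (40 - 41.5)²/41.5 + (65 - 57.5)²/57.5 + (68 - 71.6)²/71.6
   = 0.613 + 0.054 + 0.978 + 0.181
   = 1.83
p-value = 0.6092

Since p-value > α = 0.01, we fail to reject H₀.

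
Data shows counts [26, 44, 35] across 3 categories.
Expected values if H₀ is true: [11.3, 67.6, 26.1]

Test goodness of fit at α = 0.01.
Chi-square goodness of fit test:
H₀: observed counts match expected distribution
H₁: observed counts differ from expected distribution
df = k - 1 = 2
χ² = Σ(O - E)²/E
   = (26 - 11.3)²/11.3 + (44 - 67.6)²/67.6 + (35 - 26.1)²/26.1
   = 19.123 + 8.239 + 3.035
   = 30.40
p-value < 0.0001

Since p-value < α = 0.01, we reject H₀.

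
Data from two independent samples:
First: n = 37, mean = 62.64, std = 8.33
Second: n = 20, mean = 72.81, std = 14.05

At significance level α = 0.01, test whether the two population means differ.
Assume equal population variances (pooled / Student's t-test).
Student's two-sample t-test (equal variances):
H₀: μ₁ = μ₂
H₁: μ₁ ≠ μ₂
df = n₁ + n₂ - 2 = 55
Pooled variance s_p² = [(n₁-1)s₁² + (n₂-1)s₂²] / (n₁ + n₂ - 2) = [(36)(8.33²) + (19)(14.05²)] / 55 = 113.6118
SE = √(s_p²(1/n₁ + 1/n₂)) = √(113.6118 × (1/37 + 1/20)) = 2.9582
t = (x̄₁ - x̄₂) / SE = (62.64 - 72.81) / 2.9582 = -10.17 / 2.9582 = -3.438
p-value = 0.0011

Since p-value < α = 0.01, we reject H₀.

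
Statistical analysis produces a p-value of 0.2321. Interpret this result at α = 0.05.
Since p = 0.2321 > α = 0.05, fail to reject H₀.
There is insufficient evidence to reject the null hypothesis; the result is not statistically significant at the 0.05 level.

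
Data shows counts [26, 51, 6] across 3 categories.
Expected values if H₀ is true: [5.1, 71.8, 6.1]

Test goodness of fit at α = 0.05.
Chi-square goodness of fit test:
H₀: observed counts match expected distribution
H₁: observed counts differ from expected distribution
df = k - 1 = 2
χ² = Σ(O - E)²/E
   = (26 - 5.1)²/5.1 + (51 - 71.8)²/71.8 + (6 - 6.1)²/6.1
   = 85.649 + 6.026 + 0.002
   = 91.68
p-value < 0.0001

Since p-value < α = 0.05, we reject H₀.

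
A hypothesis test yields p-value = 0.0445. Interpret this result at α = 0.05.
Since p = 0.0445 < α = 0.05, reject H₀.
There is sufficient evidence to reject the null hypothesis; the result is statistically significant at the 0.05 level.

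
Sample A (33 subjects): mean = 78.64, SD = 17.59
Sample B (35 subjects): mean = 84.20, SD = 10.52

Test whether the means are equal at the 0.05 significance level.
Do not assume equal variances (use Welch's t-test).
Welch's two-sample t-test:
H₀: μ₁ = μ₂
H₁: μ₁ ≠ μ₂
s₁²/n₁ = 17.59²/33 = 9.3760,  s₂²/n₂ = 10.52²/35 = 3.1620
SE = √(s₁²/n₁ + s₂²/n₂) = √(9.3760 + 3.1620) = 3.5409
df (Welch-Satterthwaite) = (s₁²/n₁ + s₂²/n₂)² / [(s₁²/n₁)²/(n₁-1) + (s₂²/n₂)²/(n₂-1)] ≈ 51.69
t = (x̄₁ - x̄₂) / SE = (78.64 - 84.20) / 3.5409 = -5.56 / 3.5409 = -1.570
p-value = 0.1225

Since p-value > α = 0.05, we fail to reject H₀.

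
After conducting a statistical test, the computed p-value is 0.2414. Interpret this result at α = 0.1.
Since p = 0.2414 > α = 0.1, fail to reject H₀.
There is insufficient evidence to reject the null hypothesis; the result is not statistically significant at the 0.1 level.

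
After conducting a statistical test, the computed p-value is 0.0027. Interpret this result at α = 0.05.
Since p = 0.0027 < α = 0.05, reject H₀.
There is sufficient evidence to reject the null hypothesis; the result is statistically significant at the 0.05 level.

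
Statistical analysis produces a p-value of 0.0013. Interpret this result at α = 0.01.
Since p = 0.0013 < α = 0.01, reject H₀.
There is sufficient evidence to reject the null hypothesis; the result is statistically significant at the 0.01 level.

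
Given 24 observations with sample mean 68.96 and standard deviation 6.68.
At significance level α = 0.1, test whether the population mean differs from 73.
One-sample t-test:
H₀: μ = 73
H₁: μ ≠ 73
df = n - 1 = 23
t = (x̄ - μ₀) / (s/√n) = (68.96 - 73) / (6.68/√24) = -2.963
p-value = 0.0070

Since p-value < α = 0.1, we reject H₀.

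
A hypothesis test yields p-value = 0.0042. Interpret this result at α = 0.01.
Since p = 0.0042 < α = 0.01, reject H₀.
There is sufficient evidence to reject the null hypothesis; the result is statistically significant at the 0.01 level.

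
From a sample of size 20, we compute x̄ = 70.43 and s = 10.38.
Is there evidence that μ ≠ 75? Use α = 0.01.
One-sample t-test:
H₀: μ = 75
H₁: μ ≠ 75
df = n - 1 = 19
t = (x̄ - μ₀) / (s/√n) = (70.43 - 75) / (10.38/√20) = -1.969
p-value = 0.0637

Since p-value > α = 0.01, we fail to reject H₀.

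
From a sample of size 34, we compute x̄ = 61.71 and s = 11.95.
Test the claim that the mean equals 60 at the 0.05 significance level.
One-sample t-test:
H₀: μ = 60
H₁: μ ≠ 60
df = n - 1 = 33
t = (x̄ - μ₀) / (s/√n) = (61.71 - 60) / (11.95/√34) = 0.834
p-value = 0.4101

Since p-value > α = 0.05, we fail to reject H₀.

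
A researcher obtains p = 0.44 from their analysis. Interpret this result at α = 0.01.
Since p = 0.44 > α = 0.01, fail to reject H₀.
There is insufficient evidence to reject the null hypothesis; the result is not statistically significant at the 0.01 level.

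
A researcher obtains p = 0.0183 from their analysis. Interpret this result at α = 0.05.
Since p = 0.0183 < α = 0.05, reject H₀.
There is sufficient evidence to reject the null hypothesis; the result is statistically significant at the 0.05 level.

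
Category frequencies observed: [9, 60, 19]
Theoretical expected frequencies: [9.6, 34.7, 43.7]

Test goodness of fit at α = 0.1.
Chi-square goodness of fit test:
H₀: observed counts match expected distribution
H₁: observed counts differ from expected distribution
df = k - 1 = 2
χ² = Σ(O - E)²/E
   = (9 - 9.6)²/9.6 + (60 - 34.7)²/34.7 + (19 - 43.7)²/43.7
   = 0.037 + 18.446 + 13.961
   = 32.44
p-value < 0.0001

Since p-value < α = 0.1, we reject H₀.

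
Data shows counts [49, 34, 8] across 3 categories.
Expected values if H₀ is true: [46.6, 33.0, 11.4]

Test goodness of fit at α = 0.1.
Chi-square goodness of fit test:
H₀: observed counts match expected distribution
H₁: observed counts differ from expected distribution
df = k - 1 = 2
χ² = Σ(O - E)²/E
   = (49 - 46.6)²/46.6 + (34 - 33.0)²/33.0 + (8 - 11.4)²/11.4
   = 0.124 + 0.030 + 1.014
   = 1.17
p-value = 0.5577

Since p-value > α = 0.1, we fail to reject H₀.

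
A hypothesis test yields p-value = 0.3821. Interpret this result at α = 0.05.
Since p = 0.3821 > α = 0.05, fail to reject H₀.
There is insufficient evidence to reject the null hypothesis; the result is not statistically significant at the 0.05 level.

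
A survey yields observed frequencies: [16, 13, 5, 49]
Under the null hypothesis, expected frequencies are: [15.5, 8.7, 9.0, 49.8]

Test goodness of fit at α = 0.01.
Chi-square goodness of fit test:
H₀: observed counts match expected distribution
H₁: observed counts differ from expected distribution
df = k - 1 = 3
χ² = Σ(O - E)²/E
   = (16 - 15.5)²/15.5 + (13 - 8.7)²/8.7 + (5 - 9.0)²/9.0 + (49 - 49.8)²/49.8
   = 0.016 + 2.125 + 1.778 + 0.013
   = 3.93
p-value = 0.2689

Since p-value > α = 0.01, we fail to reject H₀.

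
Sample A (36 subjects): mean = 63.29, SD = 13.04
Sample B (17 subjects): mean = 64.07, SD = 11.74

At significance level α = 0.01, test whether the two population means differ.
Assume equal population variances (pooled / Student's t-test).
Student's two-sample t-test (equal variances):
H₀: μ₁ = μ₂
H₁: μ₁ ≠ μ₂
df = n₁ + n₂ - 2 = 51
Pooled variance s_p² = [(n₁-1)s₁² + (n₂-1)s₂²] / (n₁ + n₂ - 2) = [(35)(13.04²) + (16)(11.74²)] / 51 = 159.9352
SE = √(s_p²(1/n₁ + 1/n₂)) = √(159.9352 × (1/36 + 1/17)) = 3.7216
t = (x̄₁ - x̄₂) / SE = (63.29 - 64.07) / 3.7216 = -0.78 / 3.7216 = -0.210
p-value = 0.8348

Since p-value > α = 0.01, we fail to reject H₀.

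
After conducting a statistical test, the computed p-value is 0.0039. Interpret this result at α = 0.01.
Since p = 0.0039 < α = 0.01, reject H₀.
There is sufficient evidence to reject the null hypothesis; the result is statistically significant at the 0.01 level.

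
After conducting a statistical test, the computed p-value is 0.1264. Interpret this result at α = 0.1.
Since p = 0.1264 > α = 0.1, fail to reject H₀.
There is insufficient evidence to reject the null hypothesis; the result is not statistically significant at the 0.1 level.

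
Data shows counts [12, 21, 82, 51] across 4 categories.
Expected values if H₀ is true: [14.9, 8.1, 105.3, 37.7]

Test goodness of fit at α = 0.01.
Chi-square goodness of fit test:
H₀: observed counts match expected distribution
H₁: observed counts differ from expected distribution
df = k - 1 = 3
χ² = Σ(O - E)²/E
   = (12 - 14.9)²/14.9 + (21 - 8.1)²/8.1 + (82 - 105.3)²/105.3 + (51 - 37.7)²/37.7
   = 0.564 + 20.544 + 5.156 + 4.692
   = 30.96
p-value < 0.0001

Since p-value < α = 0.01, we reject H₀.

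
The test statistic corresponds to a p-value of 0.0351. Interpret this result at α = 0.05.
Since p = 0.0351 < α = 0.05, reject H₀.
There is sufficient evidence to reject the null hypothesis; the result is statistically significant at the 0.05 level.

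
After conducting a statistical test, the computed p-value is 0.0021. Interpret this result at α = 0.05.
Since p = 0.0021 < α = 0.05, reject H₀.
There is sufficient evidence to reject the null hypothesis; the result is statistically significant at the 0.05 level.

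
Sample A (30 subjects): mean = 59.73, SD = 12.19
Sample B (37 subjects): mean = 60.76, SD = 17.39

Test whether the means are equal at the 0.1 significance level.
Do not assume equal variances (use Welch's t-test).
Welch's two-sample t-test:
H₀: μ₁ = μ₂
H₁: μ₁ ≠ μ₂
s₁²/n₁ = 12.19²/30 = 4.9532,  s₂²/n₂ = 17.39²/37 = 8.1733
SE = √(s₁²/n₁ + s₂²/n₂) = √(4.9532 + 8.1733) = 3.6231
df (Welch-Satterthwaite) = (s₁²/n₁ + s₂²/n₂)² / [(s₁²/n₁)²/(n₁-1) + (s₂²/n₂)²/(n₂-1)] ≈ 63.78
t = (x̄₁ - x̄₂) / SE = (59.73 - 60.76) / 3.6231 = -1.03 / 3.6231 = -0.284
p-value = 0.7771

Since p-value > α = 0.1, we fail to reject H₀.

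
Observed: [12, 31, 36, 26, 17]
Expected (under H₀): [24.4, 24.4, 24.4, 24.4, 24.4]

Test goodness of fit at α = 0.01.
Chi-square goodness of fit test:
H₀: observed counts match expected distribution
H₁: observed counts differ from expected distribution
df = k - 1 = 4
χ² = Σ(O - E)²/E
   = (12 - 24.4)²/24.4 + (31 - 24.4)²/24.4 + (36 - 24.4)²/24.4 + (26 - 24.4)²/24.4 + (17 - 24.4)²/24.4
   = 6.302 + 1.785 + 5.515 + 0.105 + 2.244
   = 15.95
p-value = 0.0031

Since p-value < α = 0.01, we reject H₀.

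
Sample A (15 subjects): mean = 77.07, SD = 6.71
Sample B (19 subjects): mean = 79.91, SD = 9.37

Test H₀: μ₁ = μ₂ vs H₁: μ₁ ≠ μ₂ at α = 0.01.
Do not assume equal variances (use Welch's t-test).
Welch's two-sample t-test:
H₀: μ₁ = μ₂
H₁: μ₁ ≠ μ₂
s₁²/n₁ = 6.71²/15 = 3.0016,  s₂²/n₂ = 9.37²/19 = 4.6209
SE = √(s₁²/n₁ + s₂²/n₂) = √(3.0016 + 4.6209) = 2.7609
df (Welch-Satterthwaite) = (s₁²/n₁ + s₂²/n₂)² / [(s₁²/n₁)²/(n₁-1) + (s₂²/n₂)²/(n₂-1)] ≈ 31.75
t = (x̄₁ - x̄₂) / SE = (77.07 - 79.91) / 2.7609 = -2.84 / 2.7609 = -1.029
p-value = 0.3114

Since p-value > α = 0.01, we fail to reject H₀.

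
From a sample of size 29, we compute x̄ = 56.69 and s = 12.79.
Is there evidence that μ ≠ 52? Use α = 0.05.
One-sample t-test:
H₀: μ = 52
H₁: μ ≠ 52
df = n - 1 = 28
t = (x̄ - μ₀) / (s/√n) = (56.69 - 52) / (12.79/√29) = 1.975
p-value = 0.0582

Since p-value > α = 0.05, we fail to reject H₀.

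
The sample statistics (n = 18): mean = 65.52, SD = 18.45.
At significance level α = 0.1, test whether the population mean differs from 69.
One-sample t-test:
H₀: μ = 69
H₁: μ ≠ 69
df = n - 1 = 17
t = (x̄ - μ₀) / (s/√n) = (65.52 - 69) / (18.45/√18) = -0.800
p-value = 0.4346

Since p-value > α = 0.1, we fail to reject H₀.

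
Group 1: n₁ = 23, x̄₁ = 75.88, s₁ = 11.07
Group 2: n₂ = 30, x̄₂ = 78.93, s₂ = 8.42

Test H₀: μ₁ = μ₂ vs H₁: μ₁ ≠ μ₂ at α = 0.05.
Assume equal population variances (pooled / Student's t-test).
Student's two-sample t-test (equal variances):
H₀: μ₁ = μ₂
H₁: μ₁ ≠ μ₂
df = n₁ + n₂ - 2 = 51
Pooled variance s_p² = [(n₁-1)s₁² + (n₂-1)s₂²] / (n₁ + n₂ - 2) = [(22)(11.07²) + (29)(8.42²)] / 51 = 93.1761
SE = √(s_p²(1/n₁ + 1/n₂)) = √(93.1761 × (1/23 + 1/30)) = 2.6753
t = (x̄₁ - x̄₂) / SE = (75.88 - 78.93) / 2.6753 = -3.05 / 2.6753 = -1.140
p-value = 0.2596

Since p-value > α = 0.05, we fail to reject H₀.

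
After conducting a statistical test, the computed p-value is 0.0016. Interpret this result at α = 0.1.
Since p = 0.0016 < α = 0.1, reject H₀.
There is sufficient evidence to reject the null hypothesis; the result is statistically significant at the 0.1 level.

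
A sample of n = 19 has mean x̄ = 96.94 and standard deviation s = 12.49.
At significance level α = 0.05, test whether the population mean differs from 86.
One-sample t-test:
H₀: μ = 86
H₁: μ ≠ 86
df = n - 1 = 18
t = (x̄ - μ₀) / (s/√n) = (96.94 - 86) / (12.49/√19) = 3.818
p-value = 0.0013

Since p-value < α = 0.05, we reject H₀.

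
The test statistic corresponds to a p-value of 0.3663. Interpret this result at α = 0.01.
Since p = 0.3663 > α = 0.01, fail to reject H₀.
There is insufficient evidence to reject the null hypothesis; the result is not statistically significant at the 0.01 level.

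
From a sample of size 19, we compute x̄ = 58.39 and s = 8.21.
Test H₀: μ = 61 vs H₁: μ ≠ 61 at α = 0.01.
One-sample t-test:
H₀: μ = 61
H₁: μ ≠ 61
df = n - 1 = 18
t = (x̄ - μ₀) / (s/√n) = (58.39 - 61) / (8.21/√19) = -1.386
p-value = 0.1828

Since p-value > α = 0.01, we fail to reject H₀.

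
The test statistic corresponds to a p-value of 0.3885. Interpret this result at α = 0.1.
Since p = 0.3885 > α = 0.1, fail to reject H₀.
There is insufficient evidence to reject the null hypothesis; the result is not statistically significant at the 0.1 level.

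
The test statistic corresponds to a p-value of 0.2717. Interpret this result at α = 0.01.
Since p = 0.2717 > α = 0.01, fail to reject H₀.
There is insufficient evidence to reject the null hypothesis; the result is not statistically significant at the 0.01 level.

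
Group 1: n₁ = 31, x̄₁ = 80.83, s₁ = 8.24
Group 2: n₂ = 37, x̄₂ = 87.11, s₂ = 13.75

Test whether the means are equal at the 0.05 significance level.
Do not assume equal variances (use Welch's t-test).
Welch's two-sample t-test:
H₀: μ₁ = μ₂
H₁: μ₁ ≠ μ₂
s₁²/n₁ = 8.24²/31 = 2.1902,  s₂²/n₂ = 13.75²/37 = 5.1098
SE = √(s₁²/n₁ + s₂²/n₂) = √(2.1902 + 5.1098) = 2.7019
df (Welch-Satterthwaite) = (s₁²/n₁ + s₂²/n₂)² / [(s₁²/n₁)²/(n₁-1) + (s₂²/n₂)²/(n₂-1)] ≈ 60.20
t = (x̄₁ - x̄₂) / SE = (80.83 - 87.11) / 2.7019 = -6.28 / 2.7019 = -2.324
p-value = 0.0235

Since p-value < α = 0.05, we reject H₀.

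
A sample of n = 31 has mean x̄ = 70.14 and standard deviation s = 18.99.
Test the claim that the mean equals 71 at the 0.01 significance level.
One-sample t-test:
H₀: μ = 71
H₁: μ ≠ 71
df = n - 1 = 30
t = (x̄ - μ₀) / (s/√n) = (70.14 - 71) / (18.99/√31) = -0.252
p-value = 0.8026

Since p-value > α = 0.01, we fail to reject H₀.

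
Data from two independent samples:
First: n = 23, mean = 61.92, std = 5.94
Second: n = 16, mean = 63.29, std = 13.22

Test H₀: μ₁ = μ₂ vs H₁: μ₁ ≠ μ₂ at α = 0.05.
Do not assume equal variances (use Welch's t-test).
Welch's two-sample t-test:
H₀: μ₁ = μ₂
H₁: μ₁ ≠ μ₂
s₁²/n₁ = 5.94²/23 = 1.5341,  s₂²/n₂ = 13.22²/16 = 10.9230
SE = √(s₁²/n₁ + s₂²/n₂) = √(1.5341 + 10.9230) = 3.5295
df (Welch-Satterthwaite) = (s₁²/n₁ + s₂²/n₂)² / [(s₁²/n₁)²/(n₁-1) + (s₂²/n₂)²/(n₂-1)] ≈ 19.25
t = (x̄₁ - x̄₂) / SE = (61.92 - 63.29) / 3.5295 = -1.37 / 3.5295 = -0.388
p-value = 0.7022

Since p-value > α = 0.05, we fail to reject H₀.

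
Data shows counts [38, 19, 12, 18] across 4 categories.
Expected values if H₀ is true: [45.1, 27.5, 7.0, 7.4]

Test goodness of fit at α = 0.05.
Chi-square goodness of fit test:
H₀: observed counts match expected distribution
H₁: observed counts differ from expected distribution
df = k - 1 = 3
χ² = Σ(O - E)²/E
   = (38 - 45.1)²/45.1 + (19 - 27.5)²/27.5 + (12 - 7.0)²/7.0 + (18 - 7.4)²/7.4
   = 1.118 + 2.627 + 3.571 + 15.184
   = 22.50
p-value = 0.0001

Since p-value < α = 0.05, we reject H₀.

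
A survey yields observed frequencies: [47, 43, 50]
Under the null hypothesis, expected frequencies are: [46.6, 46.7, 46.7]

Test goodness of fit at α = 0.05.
Chi-square goodness of fit test:
H₀: observed counts match expected distribution
H₁: observed counts differ from expected distribution
df = k - 1 = 2
χ² = Σ(O - E)²/E
   = (47 - 46.6)²/46.6 + (43 - 46.7)²/46.7 + (50 - 46.7)²/46.7
   = 0.003 + 0.293 + 0.233
   = 0.53
p-value = 0.7673

Since p-value > α = 0.05, we fail to reject H₀.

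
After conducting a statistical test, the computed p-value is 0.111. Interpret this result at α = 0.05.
Since p = 0.111 > α = 0.05, fail to reject H₀.
There is insufficient evidence to reject the null hypothesis; the result is not statistically significant at the 0.05 level.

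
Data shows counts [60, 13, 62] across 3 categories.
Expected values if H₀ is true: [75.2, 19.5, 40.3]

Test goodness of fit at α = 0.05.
Chi-square goodness of fit test:
H₀: observed counts match expected distribution
H₁: observed counts differ from expected distribution
df = k - 1 = 2
χ² = Σ(O - E)²/E
   = (60 - 75.2)²/75.2 + (13 - 19.5)²/19.5 + (62 - 40.3)²/40.3
   = 3.072 + 2.167 + 11.685
   = 16.92
p-value = 0.0002

Since p-value < α = 0.05, we reject H₀.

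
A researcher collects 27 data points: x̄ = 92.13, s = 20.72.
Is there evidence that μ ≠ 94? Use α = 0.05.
One-sample t-test:
H₀: μ = 94
H₁: μ ≠ 94
df = n - 1 = 26
t = (x̄ - μ₀) / (s/√n) = (92.13 - 94) / (20.72/√27) = -0.469
p-value = 0.6430

Since p-value > α = 0.05, we fail to reject H₀.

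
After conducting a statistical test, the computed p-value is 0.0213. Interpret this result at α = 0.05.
Since p = 0.0213 < α = 0.05, reject H₀.
There is sufficient evidence to reject the null hypothesis; the result is statistically significant at the 0.05 level.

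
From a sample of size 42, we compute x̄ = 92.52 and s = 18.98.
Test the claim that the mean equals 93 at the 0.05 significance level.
One-sample t-test:
H₀: μ = 93
H₁: μ ≠ 93
df = n - 1 = 41
t = (x̄ - μ₀) / (s/√n) = (92.52 - 93) / (18.98/√42) = -0.164
p-value = 0.8706

Since p-value > α = 0.05, we fail to reject H₀.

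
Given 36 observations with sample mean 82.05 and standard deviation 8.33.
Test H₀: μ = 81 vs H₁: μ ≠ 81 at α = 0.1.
One-sample t-test:
H₀: μ = 81
H₁: μ ≠ 81
df = n - 1 = 35
t = (x̄ - μ₀) / (s/√n) = (82.05 - 81) / (8.33/√36) = 0.756
p-value = 0.4545

Since p-value > α = 0.1, we fail to reject H₀.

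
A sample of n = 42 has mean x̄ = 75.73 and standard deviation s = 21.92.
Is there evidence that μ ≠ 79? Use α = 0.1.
One-sample t-test:
H₀: μ = 79
H₁: μ ≠ 79
df = n - 1 = 41
t = (x̄ - μ₀) / (s/√n) = (75.73 - 79) / (21.92/√42) = -0.967
p-value = 0.3393

Since p-value > α = 0.1, we fail to reject H₀.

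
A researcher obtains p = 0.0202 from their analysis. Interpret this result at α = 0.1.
Since p = 0.0202 < α = 0.1, reject H₀.
There is sufficient evidence to reject the null hypothesis; the result is statistically significant at the 0.1 level.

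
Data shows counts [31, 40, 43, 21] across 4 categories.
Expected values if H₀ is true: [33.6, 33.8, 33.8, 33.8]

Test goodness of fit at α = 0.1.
Chi-square goodness of fit test:
H₀: observed counts match expected distribution
H₁: observed counts differ from expected distribution
df = k - 1 = 3
χ² = Σ(O - E)²/E
   = (31 - 33.6)²/33.6 + (40 - 33.8)²/33.8 + (43 - 33.8)²/33.8 + (21 - 33.8)²/33.8
   = 0.201 + 1.137 + 2.504 + 4.847
   = 8.69
p-value = 0.0337

Since p-value < α = 0.1, we reject H₀.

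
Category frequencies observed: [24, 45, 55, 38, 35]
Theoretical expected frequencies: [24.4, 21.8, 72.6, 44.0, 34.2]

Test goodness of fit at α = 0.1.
Chi-square goodness of fit test:
H₀: observed counts match expected distribution
H₁: observed counts differ from expected distribution
df = k - 1 = 4
χ² = Σ(O - E)²/E
   = (24 - 24.4)²/24.4 + (45 - 21.8)²/21.8 + (55 - 72.6)²/72.6 + (38 - 44.0)²/44.0 + (35 - 34.2)²/34.2
   = 0.007 + 24.690 + 4.267 + 0.818 + 0.019
   = 29.80
p-value < 0.0001

Since p-value < α = 0.1, we reject H₀.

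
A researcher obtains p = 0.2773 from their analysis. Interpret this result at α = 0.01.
Since p = 0.2773 > α = 0.01, fail to reject H₀.
There is insufficient evidence to reject the null hypothesis; the result is not statistically significant at the 0.01 level.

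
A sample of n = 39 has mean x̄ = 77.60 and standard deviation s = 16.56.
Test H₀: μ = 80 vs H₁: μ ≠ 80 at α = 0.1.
One-sample t-test:
H₀: μ = 80
H₁: μ ≠ 80
df = n - 1 = 38
t = (x̄ - μ₀) / (s/√n) = (77.60 - 80) / (16.56/√39) = -0.905
p-value = 0.3711

Since p-value > α = 0.1, we fail to reject H₀.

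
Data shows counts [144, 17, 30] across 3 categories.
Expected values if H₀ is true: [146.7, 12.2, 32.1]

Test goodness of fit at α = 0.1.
Chi-square goodness of fit test:
H₀: observed counts match expected distribution
H₁: observed counts differ from expected distribution
df = k - 1 = 2
χ² = Σ(O - E)²/E
   = (144 - 146.7)²/146.7 + (17 - 12.2)²/12.2 + (30 - 32.1)²/32.1
   = 0.050 + 1.889 + 0.137
   = 2.08
p-value = 0.3542

Since p-value > α = 0.1, we fail to reject H₀.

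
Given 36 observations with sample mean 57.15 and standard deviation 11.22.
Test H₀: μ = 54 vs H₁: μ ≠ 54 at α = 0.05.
One-sample t-test:
H₀: μ = 54
H₁: μ ≠ 54
df = n - 1 = 35
t = (x̄ - μ₀) / (s/√n) = (57.15 - 54) / (11.22/√36) = 1.684
p-value = 0.1010

Since p-value > α = 0.05, we fail to reject H₀.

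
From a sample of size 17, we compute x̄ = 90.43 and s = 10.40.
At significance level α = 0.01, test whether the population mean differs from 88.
One-sample t-test:
H₀: μ = 88
H₁: μ ≠ 88
df = n - 1 = 16
t = (x̄ - μ₀) / (s/√n) = (90.43 - 88) / (10.40/√17) = 0.963
p-value = 0.3497

Since p-value > α = 0.01, we fail to reject H₀.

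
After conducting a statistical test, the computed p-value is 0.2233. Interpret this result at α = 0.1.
Since p = 0.2233 > α = 0.1, fail to reject H₀.
There is insufficient evidence to reject the null hypothesis; the result is not statistically significant at the 0.1 level.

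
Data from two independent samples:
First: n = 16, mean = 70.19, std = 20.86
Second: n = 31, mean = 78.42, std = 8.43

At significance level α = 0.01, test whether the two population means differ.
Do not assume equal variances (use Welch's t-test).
Welch's two-sample t-test:
H₀: μ₁ = μ₂
H₁: μ₁ ≠ μ₂
s₁²/n₁ = 20.86²/16 = 27.1962,  s₂²/n₂ = 8.43²/31 = 2.2924
SE = √(s₁²/n₁ + s₂²/n₂) = √(27.1962 + 2.2924) = 5.4303
df (Welch-Satterthwaite) = (s₁²/n₁ + s₂²/n₂)² / [(s₁²/n₁)²/(n₁-1) + (s₂²/n₂)²/(n₂-1)] ≈ 17.57
t = (x̄₁ - x̄₂) / SE = (70.19 - 78.42) / 5.4303 = -8.23 / 5.4303 = -1.516
p-value = 0.1474

Since p-value > α = 0.01, we fail to reject H₀.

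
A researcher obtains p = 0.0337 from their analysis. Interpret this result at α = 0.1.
Since p = 0.0337 < α = 0.1, reject H₀.
There is sufficient evidence to reject the null hypothesis; the result is statistically significant at the 0.1 level.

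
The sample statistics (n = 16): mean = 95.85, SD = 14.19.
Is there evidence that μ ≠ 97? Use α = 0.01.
One-sample t-test:
H₀: μ = 97
H₁: μ ≠ 97
df = n - 1 = 15
t = (x̄ - μ₀) / (s/√n) = (95.85 - 97) / (14.19/√16) = -0.324
p-value = 0.7503

Since p-value > α = 0.01, we fail to reject H₀.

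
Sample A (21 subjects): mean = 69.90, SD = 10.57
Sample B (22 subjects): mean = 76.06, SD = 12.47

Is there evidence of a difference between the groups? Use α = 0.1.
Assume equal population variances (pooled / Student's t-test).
Student's two-sample t-test (equal variances):
H₀: μ₁ = μ₂
H₁: μ₁ ≠ μ₂
df = n₁ + n₂ - 2 = 41
Pooled variance s_p² = [(n₁-1)s₁² + (n₂-1)s₂²] / (n₁ + n₂ - 2) = [(20)(10.57²) + (21)(12.47²)] / 41 = 134.1468
SE = √(s_p²(1/n₁ + 1/n₂)) = √(134.1468 × (1/21 + 1/22)) = 3.5335
t = (x̄₁ - x̄₂) / SE = (69.90 - 76.06) / 3.5335 = -6.16 / 3.5335 = -1.743
p-value = 0.0888

Since p-value < α = 0.1, we reject H₀.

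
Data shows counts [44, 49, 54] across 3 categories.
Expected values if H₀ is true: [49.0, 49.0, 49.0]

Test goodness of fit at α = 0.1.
Chi-square goodness of fit test:
H₀: observed counts match expected distribution
H₁: observed counts differ from expected distribution
df = k - 1 = 2
χ² = Σ(O - E)²/E
   = (44 - 49.0)²/49.0 + (49 - 49.0)²/49.0 + (54 - 49.0)²/49.0
   = 0.510 + 0.000 + 0.510
   = 1.02
p-value = 0.6004

Since p-value > α = 0.1, we fail to reject H₀.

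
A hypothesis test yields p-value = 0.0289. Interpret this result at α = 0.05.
Since p = 0.0289 < α = 0.05, reject H₀.
There is sufficient evidence to reject the null hypothesis; the result is statistically significant at the 0.05 level.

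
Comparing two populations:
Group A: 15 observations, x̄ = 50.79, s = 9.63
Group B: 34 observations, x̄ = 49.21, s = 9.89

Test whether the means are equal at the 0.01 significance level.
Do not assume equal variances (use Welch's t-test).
Welch's two-sample t-test:
H₀: μ₁ = μ₂
H₁: μ₁ ≠ μ₂
s₁²/n₁ = 9.63²/15 = 6.1825,  s₂²/n₂ = 9.89²/34 = 2.8768
SE = √(s₁²/n₁ + s₂²/n₂) = √(6.1825 + 2.8768) = 3.0099
df (Welch-Satterthwaite) = (s₁²/n₁ + s₂²/n₂)² / [(s₁²/n₁)²/(n₁-1) + (s₂²/n₂)²/(n₂-1)] ≈ 27.53
t = (x̄₁ - x̄₂) / SE = (50.79 - 49.21) / 3.0099 = 1.58 / 3.0099 = 0.525
p-value = 0.6038

Since p-value > α = 0.01, we fail to reject H₀.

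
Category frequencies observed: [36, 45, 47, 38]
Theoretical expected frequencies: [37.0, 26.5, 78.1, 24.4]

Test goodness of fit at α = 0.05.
Chi-square goodness of fit test:
H₀: observed counts match expected distribution
H₁: observed counts differ from expected distribution
df = k - 1 = 3
χ² = Σ(O - E)²/E
   = (36 - 37.0)²/37.0 + (45 - 26.5)²/26.5 + (47 - 78.1)²/78.1 + (38 - 24.4)²/24.4
   = 0.027 + 12.915 + 12.384 + 7.580
   = 32.91
p-value < 0.0001

Since p-value < α = 0.05, we reject H₀.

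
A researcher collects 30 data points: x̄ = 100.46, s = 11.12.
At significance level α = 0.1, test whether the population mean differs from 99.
One-sample t-test:
H₀: μ = 99
H₁: μ ≠ 99
df = n - 1 = 29
t = (x̄ - μ₀) / (s/√n) = (100.46 - 99) / (11.12/√30) = 0.719
p-value = 0.4778

Since p-value > α = 0.1, we fail to reject H₀.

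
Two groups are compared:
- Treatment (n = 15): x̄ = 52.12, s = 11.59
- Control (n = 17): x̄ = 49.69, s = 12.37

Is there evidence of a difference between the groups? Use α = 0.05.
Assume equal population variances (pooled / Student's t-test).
Student's two-sample t-test (equal variances):
H₀: μ₁ = μ₂
H₁: μ₁ ≠ μ₂
df = n₁ + n₂ - 2 = 30
Pooled variance s_p² = [(n₁-1)s₁² + (n₂-1)s₂²] / (n₁ + n₂ - 2) = [(14)(11.59²) + (16)(12.37²)] / 30 = 144.2955
SE = √(s_p²(1/n₁ + 1/n₂)) = √(144.2955 × (1/15 + 1/17)) = 4.2553
t = (x̄₁ - x̄₂) / SE = (52.12 - 49.69) / 4.2553 = 2.43 / 4.2553 = 0.571
p-value = 0.5722

Since p-value > α = 0.05, we fail to reject H₀.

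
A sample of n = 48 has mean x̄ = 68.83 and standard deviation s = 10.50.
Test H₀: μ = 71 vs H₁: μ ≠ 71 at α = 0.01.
One-sample t-test:
H₀: μ = 71
H₁: μ ≠ 71
df = n - 1 = 47
t = (x̄ - μ₀) / (s/√n) = (68.83 - 71) / (10.50/√48) = -1.432
p-value = 0.1588

Since p-value > α = 0.01, we fail to reject H₀.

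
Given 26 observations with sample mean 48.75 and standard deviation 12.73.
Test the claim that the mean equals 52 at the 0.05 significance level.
One-sample t-test:
H₀: μ = 52
H₁: μ ≠ 52
df = n - 1 = 25
t = (x̄ - μ₀) / (s/√n) = (48.75 - 52) / (12.73/√26) = -1.302
p-value = 0.2049

Since p-value > α = 0.05, we fail to reject H₀.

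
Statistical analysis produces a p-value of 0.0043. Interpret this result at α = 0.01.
Since p = 0.0043 < α = 0.01, reject H₀.
There is sufficient evidence to reject the null hypothesis; the result is statistically significant at the 0.01 level.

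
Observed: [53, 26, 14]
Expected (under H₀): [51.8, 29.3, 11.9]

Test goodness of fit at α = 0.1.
Chi-square goodness of fit test:
H₀: observed counts match expected distribution
H₁: observed counts differ from expected distribution
df = k - 1 = 2
χ² = Σ(O - E)²/E
   = (53 - 51.8)²/51.8 + (26 - 29.3)²/29.3 + (14 - 11.9)²/11.9
   = 0.028 + 0.372 + 0.371
   = 0.77
p-value = 0.6804

Since p-value > α = 0.1, we fail to reject H₀.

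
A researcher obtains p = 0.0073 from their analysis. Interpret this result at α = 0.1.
Since p = 0.0073 < α = 0.1, reject H₀.
There is sufficient evidence to reject the null hypothesis; the result is statistically significant at the 0.1 level.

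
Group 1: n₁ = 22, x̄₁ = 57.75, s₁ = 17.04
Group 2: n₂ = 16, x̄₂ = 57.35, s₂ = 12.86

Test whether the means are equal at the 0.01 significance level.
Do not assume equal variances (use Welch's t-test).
Welch's two-sample t-test:
H₀: μ₁ = μ₂
H₁: μ₁ ≠ μ₂
s₁²/n₁ = 17.04²/22 = 13.1983,  s₂²/n₂ = 12.86²/16 = 10.3362
SE = √(s₁²/n₁ + s₂²/n₂) = √(13.1983 + 10.3362) = 4.8512
df (Welch-Satterthwaite) = (s₁²/n₁ + s₂²/n₂)² / [(s₁²/n₁)²/(n₁-1) + (s₂²/n₂)²/(n₂-1)] ≈ 35.92
t = (x̄₁ - x̄₂) / SE = (57.75 - 57.35) / 4.8512 = 0.40 / 4.8512 = 0.082
p-value = 0.9347

Since p-value > α = 0.01, we fail to reject H₀.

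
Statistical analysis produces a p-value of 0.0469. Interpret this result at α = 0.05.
Since p = 0.0469 < α = 0.05, reject H₀.
There is sufficient evidence to reject the null hypothesis; the result is statistically significant at the 0.05 level.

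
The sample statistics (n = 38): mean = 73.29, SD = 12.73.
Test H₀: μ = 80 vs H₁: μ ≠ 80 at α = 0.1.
One-sample t-test:
H₀: μ = 80
H₁: μ ≠ 80
df = n - 1 = 37
t = (x̄ - μ₀) / (s/√n) = (73.29 - 80) / (12.73/√38) = -3.249
p-value = 0.0025

Since p-value < α = 0.1, we reject H₀.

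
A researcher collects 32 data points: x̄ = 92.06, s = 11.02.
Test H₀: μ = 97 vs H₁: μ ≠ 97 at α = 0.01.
One-sample t-test:
H₀: μ = 97
H₁: μ ≠ 97
df = n - 1 = 31
t = (x̄ - μ₀) / (s/√n) = (92.06 - 97) / (11.02/√32) = -2.536
p-value = 0.0165

Since p-value > α = 0.01, we fail to reject H₀.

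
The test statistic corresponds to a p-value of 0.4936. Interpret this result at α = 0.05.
Since p = 0.4936 > α = 0.05, fail to reject H₀.
There is insufficient evidence to reject the null hypothesis; the result is not statistically significant at the 0.05 level.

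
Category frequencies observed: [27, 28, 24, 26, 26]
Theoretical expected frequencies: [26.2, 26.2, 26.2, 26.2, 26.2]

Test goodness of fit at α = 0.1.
Chi-square goodness of fit test:
H₀: observed counts match expected distribution
H₁: observed counts differ from expected distribution
df = k - 1 = 4
χ² = Σ(O - E)²/E
   = (27 - 26.2)²/26.2 + (28 - 26.2)²/26.2 + (24 - 26.2)²/26.2 + (26 - 26.2)²/26.2 + (26 - 26.2)²/26.2
   = 0.024 + 0.124 + 0.185 + 0.002 + 0.002
   = 0.34
p-value = 0.9874

Since p-value > α = 0.1, we fail to reject H₀.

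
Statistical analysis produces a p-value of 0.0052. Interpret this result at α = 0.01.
Since p = 0.0052 < α = 0.01, reject H₀.
There is sufficient evidence to reject the null hypothesis; the result is statistically significant at the 0.01 level.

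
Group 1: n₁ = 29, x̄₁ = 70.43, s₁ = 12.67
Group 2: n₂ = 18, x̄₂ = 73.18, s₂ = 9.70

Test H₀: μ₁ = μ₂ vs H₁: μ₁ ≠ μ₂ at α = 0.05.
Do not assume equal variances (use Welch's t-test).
Welch's two-sample t-test:
H₀: μ₁ = μ₂
H₁: μ₁ ≠ μ₂
s₁²/n₁ = 12.67²/29 = 5.5355,  s₂²/n₂ = 9.70²/18 = 5.2272
SE = √(s₁²/n₁ + s₂²/n₂) = √(5.5355 + 5.2272) = 3.2807
df (Welch-Satterthwaite) = (s₁²/n₁ + s₂²/n₂)² / [(s₁²/n₁)²/(n₁-1) + (s₂²/n₂)²/(n₂-1)] ≈ 42.88
t = (x̄₁ - x̄₂) / SE = (70.43 - 73.18) / 3.2807 = -2.75 / 3.2807 = -0.838
p-value = 0.4065

Since p-value > α = 0.05, we fail to reject H₀.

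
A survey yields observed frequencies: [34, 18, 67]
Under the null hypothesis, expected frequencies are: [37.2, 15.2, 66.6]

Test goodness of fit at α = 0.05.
Chi-square goodness of fit test:
H₀: observed counts match expected distribution
H₁: observed counts differ from expected distribution
df = k - 1 = 2
χ² = Σ(O - E)²/E
   = (34 - 37.2)²/37.2 + (18 - 15.2)²/15.2 + (67 - 66.6)²/66.6
   = 0.275 + 0.516 + 0.002
   = 0.79
p-value = 0.6725

Since p-value > α = 0.05, we fail to reject H₀.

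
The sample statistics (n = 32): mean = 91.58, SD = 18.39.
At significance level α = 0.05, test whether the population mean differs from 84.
One-sample t-test:
H₀: μ = 84
H₁: μ ≠ 84
df = n - 1 = 31
t = (x̄ - μ₀) / (s/√n) = (91.58 - 84) / (18.39/√32) = 2.332
p-value = 0.0264

Since p-value < α = 0.05, we reject H₀.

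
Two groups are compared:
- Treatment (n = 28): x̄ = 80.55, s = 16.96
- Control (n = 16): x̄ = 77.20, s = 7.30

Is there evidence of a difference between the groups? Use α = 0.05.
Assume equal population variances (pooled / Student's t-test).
Student's two-sample t-test (equal variances):
H₀: μ₁ = μ₂
H₁: μ₁ ≠ μ₂
df = n₁ + n₂ - 2 = 42
Pooled variance s_p² = [(n₁-1)s₁² + (n₂-1)s₂²] / (n₁ + n₂ - 2) = [(27)(16.96²) + (15)(7.30²)] / 42 = 203.9446
SE = √(s_p²(1/n₁ + 1/n₂)) = √(203.9446 × (1/28 + 1/16)) = 4.4755
t = (x̄₁ - x̄₂) / SE = (80.55 - 77.20) / 4.4755 = 3.35 / 4.4755 = 0.749
p-value = 0.4583

Since p-value > α = 0.05, we fail to reject H₀.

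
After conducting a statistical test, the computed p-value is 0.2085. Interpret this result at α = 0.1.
Since p = 0.2085 > α = 0.1, fail to reject H₀.
There is insufficient evidence to reject the null hypothesis; the result is not statistically significant at the 0.1 level.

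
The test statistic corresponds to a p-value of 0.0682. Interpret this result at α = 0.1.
Since p = 0.0682 < α = 0.1, reject H₀.
There is sufficient evidence to reject the null hypothesis; the result is statistically significant at the 0.1 level.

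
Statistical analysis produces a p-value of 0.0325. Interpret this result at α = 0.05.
Since p = 0.0325 < α = 0.05, reject H₀.
There is sufficient evidence to reject the null hypothesis; the result is statistically significant at the 0.05 level.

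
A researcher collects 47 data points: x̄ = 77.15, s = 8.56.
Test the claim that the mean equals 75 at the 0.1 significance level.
One-sample t-test:
H₀: μ = 75
H₁: μ ≠ 75
df = n - 1 = 46
t = (x̄ - μ₀) / (s/√n) = (77.15 - 75) / (8.56/√47) = 1.722
p-value = 0.0918

Since p-value < α = 0.1, we reject H₀.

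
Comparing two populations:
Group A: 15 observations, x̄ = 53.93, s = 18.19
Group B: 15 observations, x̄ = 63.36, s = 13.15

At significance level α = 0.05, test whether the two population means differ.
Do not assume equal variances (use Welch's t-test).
Welch's two-sample t-test:
H₀: μ₁ = μ₂
H₁: μ₁ ≠ μ₂
s₁²/n₁ = 18.19²/15 = 22.0584,  s₂²/n₂ = 13.15²/15 = 11.5282
SE = √(s₁²/n₁ + s₂²/n₂) = √(22.0584 + 11.5282) = 5.7954
df (Welch-Satterthwaite) = (s₁²/n₁ + s₂²/n₂)² / [(s₁²/n₁)²/(n₁-1) + (s₂²/n₂)²/(n₂-1)] ≈ 25.49
t = (x̄₁ - x̄₂) / SE = (53.93 - 63.36) / 5.7954 = -9.43 / 5.7954 = -1.627
p-value = 0.1160

Since p-value > α = 0.05, we fail to reject H₀.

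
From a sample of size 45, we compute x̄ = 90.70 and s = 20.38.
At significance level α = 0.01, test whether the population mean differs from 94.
One-sample t-test:
H₀: μ = 94
H₁: μ ≠ 94
df = n - 1 = 44
t = (x̄ - μ₀) / (s/√n) = (90.70 - 94) / (20.38/√45) = -1.086
p-value = 0.2833

Since p-value > α = 0.01, we fail to reject H₀.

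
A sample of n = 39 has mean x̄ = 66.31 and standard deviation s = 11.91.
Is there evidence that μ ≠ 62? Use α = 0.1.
One-sample t-test:
H₀: μ = 62
H₁: μ ≠ 62
df = n - 1 = 38
t = (x̄ - μ₀) / (s/√n) = (66.31 - 62) / (11.91/√39) = 2.260
p-value = 0.0296

Since p-value < α = 0.1, we reject H₀.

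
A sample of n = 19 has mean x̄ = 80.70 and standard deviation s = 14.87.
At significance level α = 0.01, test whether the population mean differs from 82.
One-sample t-test:
H₀: μ = 82
H₁: μ ≠ 82
df = n - 1 = 18
t = (x̄ - μ₀) / (s/√n) = (80.70 - 82) / (14.87/√19) = -0.381
p-value = 0.7076

Since p-value > α = 0.01, we fail to reject H₀.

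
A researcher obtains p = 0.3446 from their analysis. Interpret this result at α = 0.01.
Since p = 0.3446 > α = 0.01, fail to reject H₀.
There is insufficient evidence to reject the null hypothesis; the result is not statistically significant at the 0.01 level.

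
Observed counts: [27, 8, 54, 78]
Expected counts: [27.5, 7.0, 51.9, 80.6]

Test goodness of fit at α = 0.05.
Chi-square goodness of fit test:
H₀: observed counts match expected distribution
H₁: observed counts differ from expected distribution
df = k - 1 = 3
χ² = Σ(O - E)²/E
   = (27 - 27.5)²/27.5 + (8 - 7.0)²/7.0 + (54 - 51.9)²/51.9 + (78 - 80.6)²/80.6
   = 0.009 + 0.143 + 0.085 + 0.084
   = 0.32
p-value = 0.9561

Since p-value > α = 0.05, we fail to reject H₀.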